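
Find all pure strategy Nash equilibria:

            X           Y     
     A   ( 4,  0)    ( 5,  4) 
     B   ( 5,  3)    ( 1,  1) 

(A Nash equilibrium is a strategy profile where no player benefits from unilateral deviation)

Nash equilibrium: (A, Y), (B, X)

Work:
Best responses:
  P1 vs X: payoffs [4, 5] → best response B (payoff 5)
  P1 vs Y: payoffs [5, 1] → best response A (payoff 5)
  P2 vs A: payoffs [0, 4] → best response Y (payoff 4)
  P2 vs B: payoffs [3, 1] → best response X (payoff 3)
Mutual best responses: (A,Y), (B,X) → Nash equilibria.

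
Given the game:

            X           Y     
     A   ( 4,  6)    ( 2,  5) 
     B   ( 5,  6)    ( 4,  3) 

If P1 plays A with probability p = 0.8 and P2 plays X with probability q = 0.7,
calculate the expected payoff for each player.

E[P1] = 3.66, E[P2] = 5.58

Work:
E[P1] = p·q·π₁(A,X) + p·(1-q)·π₁(A,Y) + (1-p)·q·π₁(B,X) + (1-p)·(1-q)·π₁(B,Y)
= 0.8·0.7·4 + 0.8·0.3·2 + 0.2·0.7·5 + 0.2·0.3·4
= 3.66

E[P2] = 5.58 (similar calculation)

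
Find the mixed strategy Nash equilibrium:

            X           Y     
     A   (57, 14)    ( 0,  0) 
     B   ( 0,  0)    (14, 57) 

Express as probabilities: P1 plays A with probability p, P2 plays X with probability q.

p = 0.8028, q = 0.1972

Work:
Find probabilities that make opponent indifferent:
P2 chooses q to make P1 indifferent between A and B
P1 chooses p to make P2 indifferent between X and Y
Mixed NE: P1 plays (A: 0.8028, B: 0.1972), P2 plays (X: 0.1972, Y: 0.8028)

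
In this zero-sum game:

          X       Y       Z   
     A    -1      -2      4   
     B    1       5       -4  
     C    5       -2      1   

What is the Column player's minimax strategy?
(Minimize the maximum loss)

Column should play Z, value = 4

Work:
Column player minimizes Row's maximum payoff:
Column X: max payoff to Row = 5
Column Y: max payoff to Row = 5
Column Z: max payoff to Row = 4
Minimum is 4, achieved by column Z.
Minimax strategy: Z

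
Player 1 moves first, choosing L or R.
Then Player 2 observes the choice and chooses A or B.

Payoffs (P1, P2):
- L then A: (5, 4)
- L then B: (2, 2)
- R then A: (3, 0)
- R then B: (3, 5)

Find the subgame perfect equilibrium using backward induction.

P1 plays L, P2 plays A after L and B after R; Payoff (5, 4)

Work:
Backward induction:
After L: P2 chooses A → P1 gets 5
After R: P2 chooses B → P1 gets 3
P1 chooses L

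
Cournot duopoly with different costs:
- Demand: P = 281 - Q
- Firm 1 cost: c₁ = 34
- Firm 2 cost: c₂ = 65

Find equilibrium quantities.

q₁* = 92.67, q₂* = 61.67

Work:
Reaction: q₁ = (281 - 34 - q₂)/2
Reaction: q₂ = (281 - 65 - q₁)/2
Solve simultaneously:
q₁* = (281 - 2×34 + 65)/3 = 92.67
q₂* = (281 - 2×65 + 34)/3 = 61.67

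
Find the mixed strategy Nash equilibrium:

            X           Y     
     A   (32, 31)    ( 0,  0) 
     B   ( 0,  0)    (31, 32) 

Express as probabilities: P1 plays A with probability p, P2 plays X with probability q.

p = 0.5079, q = 0.4921

Work:
Find probabilities that make opponent indifferent:
P2 chooses q to make P1 indifferent between A and B
P1 chooses p to make P2 indifferent between X and Y
Mixed NE: P1 plays (A: 0.5079, B: 0.4921), P2 plays (X: 0.4921, Y: 0.5079)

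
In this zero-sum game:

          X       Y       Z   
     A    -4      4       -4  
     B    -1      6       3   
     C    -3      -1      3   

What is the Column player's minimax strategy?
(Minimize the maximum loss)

Column should play X, value = -1

Work:
Column player minimizes Row's maximum payoff:
Column X: max payoff to Row = -1
Column Y: max payoff to Row = 6
Column Z: max payoff to Row = 3
Minimum is -1, achieved by column X.
Minimax strategy: X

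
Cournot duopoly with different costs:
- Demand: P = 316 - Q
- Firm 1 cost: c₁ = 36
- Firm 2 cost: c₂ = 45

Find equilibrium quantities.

q₁* = 96.33, q₂* = 87.33

Work:
Reaction: q₁ = (316 - 36 - q₂)/2
Reaction: q₂ = (316 - 45 - q₁)/2
Solve simultaneously:
q₁* = (316 - 2×36 + 45)/3 = 96.33
q₂* = (316 - 2×45 + 36)/3 = 87.33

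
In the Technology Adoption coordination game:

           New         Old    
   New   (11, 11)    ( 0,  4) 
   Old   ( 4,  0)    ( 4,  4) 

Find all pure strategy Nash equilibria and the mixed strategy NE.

Pure NE: (New, New) and (Old, Old); Mixed NE: p = 0.3636, q = 0.3636

Work:
Check pure NE:
(New, New): (11, 11) - no unilateral deviation beneficial
(Old, Old): (4, 4) - no unilateral deviation beneficial
Mixed NE: P1 plays New with p = 0.3636, P2 plays New with q = 0.3636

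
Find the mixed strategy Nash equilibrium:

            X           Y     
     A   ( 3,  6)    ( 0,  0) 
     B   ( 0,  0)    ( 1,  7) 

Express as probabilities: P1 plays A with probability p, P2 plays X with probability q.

p = 0.5385, q = 0.25

Work:
Find probabilities that make opponent indifferent:
P2 chooses q to make P1 indifferent between A and B
P1 chooses p to make P2 indifferent between X and Y
Mixed NE: P1 plays (A: 0.5385, B: 0.4615), P2 plays (X: 0.25, Y: 0.75)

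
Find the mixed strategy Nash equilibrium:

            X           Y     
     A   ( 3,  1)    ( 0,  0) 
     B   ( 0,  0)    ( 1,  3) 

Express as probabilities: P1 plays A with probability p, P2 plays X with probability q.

p = 0.75, q = 0.25

Work:
Find probabilities that make opponent indifferent:
P2 chooses q to make P1 indifferent between A and B
P1 chooses p to make P2 indifferent between X and Y
Mixed NE: P1 plays (A: 0.75, B: 0.25), P2 plays (X: 0.25, Y: 0.75)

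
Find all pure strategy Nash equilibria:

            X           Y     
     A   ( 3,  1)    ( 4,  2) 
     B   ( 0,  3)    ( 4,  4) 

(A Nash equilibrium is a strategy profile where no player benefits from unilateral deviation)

Nash equilibrium: (A, Y), (B, Y)

Work:
Best responses:
  P1 vs X: payoffs [3, 0] → best response A (payoff 3)
  P1 vs Y: payoffs [4, 4] → best response A/B (payoff 4)
  P2 vs A: payoffs [1, 2] → best response Y (payoff 2)
  P2 vs B: payoffs [3, 4] → best response Y (payoff 4)
Mutual best responses: (A,Y), (B,Y) → Nash equilibria.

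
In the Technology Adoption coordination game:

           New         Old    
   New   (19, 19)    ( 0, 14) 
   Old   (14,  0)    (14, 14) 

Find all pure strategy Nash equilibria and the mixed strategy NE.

Pure NE: (New, New) and (Old, Old); Mixed NE: p = 0.7368, q = 0.7368

Work:
Check pure NE:
(New, New): (19, 19) - no unilateral deviation beneficial
(Old, Old): (14, 14) - no unilateral deviation beneficial
Mixed NE: P1 plays New with p = 0.7368, P2 plays New with q = 0.7368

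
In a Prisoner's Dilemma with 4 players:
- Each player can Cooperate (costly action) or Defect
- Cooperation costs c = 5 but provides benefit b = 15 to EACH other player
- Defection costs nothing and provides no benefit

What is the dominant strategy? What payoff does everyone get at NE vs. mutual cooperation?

Dominant: Defect; NE payoff = 0; Coop payoff = 40

Work:
Defect dominates (saves cost c = 5, benefit to others is external)
NE: All defect → everyone gets 0
If all cooperate: each receives (3)×15 - 5 = 40
Social dilemma: 40 > 0 but NE gives 0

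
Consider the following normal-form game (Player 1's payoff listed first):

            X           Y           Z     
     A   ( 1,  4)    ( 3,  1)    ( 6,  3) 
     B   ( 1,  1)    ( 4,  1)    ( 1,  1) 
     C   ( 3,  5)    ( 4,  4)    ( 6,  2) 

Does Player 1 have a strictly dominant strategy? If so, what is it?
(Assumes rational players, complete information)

No strictly dominant strategy exists for Player 1

Work:
A strategy strictly dominates another if it gives a strictly higher payoff against every opponent action. Compare each pair of P1's strategies column-by-column:
  A vs B: [1 vs 1, 3 vs 4, 6 vs 1] → A does not strictly dominate B (column X: 1 ≤ 1)
  A vs C: [1 vs 3, 3 vs 4, 6 vs 6] → A does not strictly dominate C (column X: 1 ≤ 3)
  B vs A: [1 vs 1, 4 vs 3, 1 vs 6] → B does not strictly dominate A (column X: 1 ≤ 1)
  B vs C: [1 vs 3, 4 vs 4, 1 vs 6] → B does not strictly dominate C (column X: 1 ≤ 3)
  C vs A: [3 vs 1, 4 vs 3, 6 vs 6] → C does not strictly dominate A (column Z: 6 ≤ 6)
  C vs B: [3 vs 1, 4 vs 4, 6 vs 1] → C does not strictly dominate B (column Y: 4 ≤ 4)
No single strategy strictly dominates all others → no strictly dominant strategy.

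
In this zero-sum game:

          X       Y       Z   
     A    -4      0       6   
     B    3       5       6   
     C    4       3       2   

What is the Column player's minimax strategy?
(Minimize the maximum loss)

Column should play X, value = 4

Work:
Column player minimizes Row's maximum payoff:
Column X: max payoff to Row = 4
Column Y: max payoff to Row = 5
Column Z: max payoff to Row = 6
Minimum is 4, achieved by column X.
Minimax strategy: X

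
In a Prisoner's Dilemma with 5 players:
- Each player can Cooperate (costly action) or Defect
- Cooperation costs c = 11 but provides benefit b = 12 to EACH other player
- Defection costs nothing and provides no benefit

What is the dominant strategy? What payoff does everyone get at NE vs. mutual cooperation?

Dominant: Defect; NE payoff = 0; Coop payoff = 37

Work:
Defect dominates (saves cost c = 11, benefit to others is external)
NE: All defect → everyone gets 0
If all cooperate: each receives (4)×12 - 11 = 37
Social dilemma: 37 > 0 but NE gives 0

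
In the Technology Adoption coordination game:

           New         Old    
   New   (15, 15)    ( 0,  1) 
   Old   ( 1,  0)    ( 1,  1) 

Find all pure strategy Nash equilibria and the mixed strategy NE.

Pure NE: (New, New) and (Old, Old); Mixed NE: p = 0.0667, q = 0.0667

Work:
Check pure NE:
(New, New): (15, 15) - no unilateral deviation beneficial
(Old, Old): (1, 1) - no unilateral deviation beneficial
Mixed NE: P1 plays New with p = 0.0667, P2 plays New with q = 0.0667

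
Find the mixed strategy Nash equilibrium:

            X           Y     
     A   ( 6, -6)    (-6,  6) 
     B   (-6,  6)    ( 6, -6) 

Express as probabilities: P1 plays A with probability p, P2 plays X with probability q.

p = 0.5, q = 0.5

Work:
Find probabilities that make opponent indifferent:
P2 chooses q to make P1 indifferent between A and B
P1 chooses p to make P2 indifferent between X and Y
Mixed NE: P1 plays (A: 0.5, B: 0.5), P2 plays (X: 0.5, Y: 0.5)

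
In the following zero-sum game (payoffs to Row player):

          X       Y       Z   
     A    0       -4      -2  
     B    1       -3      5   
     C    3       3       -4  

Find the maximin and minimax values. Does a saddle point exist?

Maximin = -3, Minimax = 3, Saddle: False

Work:
Row minimums: [-4, -3, -4] → maximin = -3
Column maximums: [3, 3, 5] → minimax = 3
No saddle point (maximin ≠ minimax). Mixed strategy needed.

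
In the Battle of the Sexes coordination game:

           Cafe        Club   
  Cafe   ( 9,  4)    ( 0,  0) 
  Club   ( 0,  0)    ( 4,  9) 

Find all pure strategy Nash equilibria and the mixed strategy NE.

Pure NE: (Cafe, Cafe) and (Club, Club); Mixed NE: p = 0.6923, q = 0.3077

Work:
Check pure NE:
(Cafe, Cafe): (9, 4) - no unilateral deviation beneficial
(Club, Club): (4, 9) - no unilateral deviation beneficial
Mixed NE: P1 plays Cafe with p = 0.6923, P2 plays Cafe with q = 0.3077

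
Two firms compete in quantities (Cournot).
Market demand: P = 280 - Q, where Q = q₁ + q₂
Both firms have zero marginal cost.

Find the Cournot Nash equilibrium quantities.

q₁* = q₂* = 93.33; P* = 93.33

Work:
Profit: π_i = P·q_i = (a - q_i - q_j)·q_i
FOC: ∂π_i/∂q_i = a - 2q_i - q_j = 0
Reaction function: q_i = (280 - q_j)/2
Symmetry: q* = 280/3 = 93.33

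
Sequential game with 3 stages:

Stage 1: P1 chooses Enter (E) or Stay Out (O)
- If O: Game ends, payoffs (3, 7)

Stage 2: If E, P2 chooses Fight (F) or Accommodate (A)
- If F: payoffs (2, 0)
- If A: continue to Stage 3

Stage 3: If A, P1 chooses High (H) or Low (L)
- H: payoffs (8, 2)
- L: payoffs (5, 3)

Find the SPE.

SPE: (E, A, H); Outcome (8, 2)

Work:
Stage 3: P1 chooses H (8 vs 5)
Stage 2: P2: F->0, A->2 (anticipating H). Choose A
Stage 1: P1: O->3, E->8 (anticipating A, H). Choose E
SPE path: E -> A -> H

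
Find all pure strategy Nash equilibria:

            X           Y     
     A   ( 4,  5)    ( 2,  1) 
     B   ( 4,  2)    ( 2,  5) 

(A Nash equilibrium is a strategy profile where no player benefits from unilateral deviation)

Nash equilibrium: (A, X), (B, Y)

Work:
Best responses:
  P1 vs X: payoffs [4, 4] → best response A/B (payoff 4)
  P1 vs Y: payoffs [2, 2] → best response A/B (payoff 2)
  P2 vs A: payoffs [5, 1] → best response X (payoff 5)
  P2 vs B: payoffs [2, 5] → best response Y (payoff 5)
Mutual best responses: (A,X), (B,Y) → Nash equilibria.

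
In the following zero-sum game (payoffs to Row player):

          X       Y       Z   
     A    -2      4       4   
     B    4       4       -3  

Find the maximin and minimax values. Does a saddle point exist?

Maximin = -2, Minimax = 4, Saddle: False

Work:
Row minimums: [-2, -3] → maximin = -2
Column maximums: [4, 4, 4] → minimax = 4
No saddle point (maximin ≠ minimax). Mixed strategy needed.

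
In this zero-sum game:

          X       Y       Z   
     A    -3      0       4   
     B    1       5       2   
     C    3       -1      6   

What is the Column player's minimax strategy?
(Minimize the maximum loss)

Column should play X, value = 3

Work:
Column player minimizes Row's maximum payoff:
Column X: max payoff to Row = 3
Column Y: max payoff to Row = 5
Column Z: max payoff to Row = 6
Minimum is 3, achieved by column X.
Minimax strategy: X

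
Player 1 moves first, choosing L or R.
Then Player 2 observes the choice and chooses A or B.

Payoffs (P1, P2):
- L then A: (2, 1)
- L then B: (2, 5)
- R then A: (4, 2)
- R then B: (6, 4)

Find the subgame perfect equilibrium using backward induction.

P1 plays R, P2 plays B after L and B after R; Payoff (6, 4)

Work:
Backward induction:
After L: P2 chooses B → P1 gets 2
After R: P2 chooses B → P1 gets 6
P1 chooses R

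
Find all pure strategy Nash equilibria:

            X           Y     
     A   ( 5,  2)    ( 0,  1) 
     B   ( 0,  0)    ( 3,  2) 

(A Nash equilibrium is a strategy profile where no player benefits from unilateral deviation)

Nash equilibrium: (A, X), (B, Y)

Work:
Best responses:
  P1 vs X: payoffs [5, 0] → best response A (payoff 5)
  P1 vs Y: payoffs [0, 3] → best response B (payoff 3)
  P2 vs A: payoffs [2, 1] → best response X (payoff 2)
  P2 vs B: payoffs [0, 2] → best response Y (payoff 2)
Mutual best responses: (A,X), (B,Y) → Nash equilibria.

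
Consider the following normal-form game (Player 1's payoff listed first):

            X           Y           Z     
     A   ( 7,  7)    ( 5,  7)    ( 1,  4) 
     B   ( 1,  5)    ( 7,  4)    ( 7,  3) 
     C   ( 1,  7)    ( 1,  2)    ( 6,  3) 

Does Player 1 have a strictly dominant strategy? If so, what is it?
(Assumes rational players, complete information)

No strictly dominant strategy exists for Player 1

Work:
A strategy strictly dominates another if it gives a strictly higher payoff against every opponent action. Compare each pair of P1's strategies column-by-column:
  A vs B: [7 vs 1, 5 vs 7, 1 vs 7] → A does not strictly dominate B (column Y: 5 ≤ 7)
  A vs C: [7 vs 1, 5 vs 1, 1 vs 6] → A does not strictly dominate C (column Z: 1 ≤ 6)
  B vs A: [1 vs 7, 7 vs 5, 7 vs 1] → B does not strictly dominate A (column X: 1 ≤ 7)
  B vs C: [1 vs 1, 7 vs 1, 7 vs 6] → B does not strictly dominate C (column X: 1 ≤ 1)
  C vs A: [1 vs 7, 1 vs 5, 6 vs 1] → C does not strictly dominate A (column X: 1 ≤ 7)
  C vs B: [1 vs 1, 1 vs 7, 6 vs 7] → C does not strictly dominate B (column X: 1 ≤ 1)
No single strategy strictly dominates all others → no strictly dominant strategy.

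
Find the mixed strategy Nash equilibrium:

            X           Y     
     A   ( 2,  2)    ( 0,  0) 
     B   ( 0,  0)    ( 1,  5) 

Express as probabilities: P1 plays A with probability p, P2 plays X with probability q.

p = 0.7143, q = 0.3333

Work:
Find probabilities that make opponent indifferent:
P2 chooses q to make P1 indifferent between A and B
P1 chooses p to make P2 indifferent between X and Y
Mixed NE: P1 plays (A: 0.7143, B: 0.2857), P2 plays (X: 0.3333, Y: 0.6667)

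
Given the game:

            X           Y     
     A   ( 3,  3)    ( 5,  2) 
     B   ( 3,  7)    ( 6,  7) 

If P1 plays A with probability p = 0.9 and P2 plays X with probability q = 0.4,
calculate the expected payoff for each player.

E[P1] = 4.26, E[P2] = 2.86

Work:
E[P1] = p·q·π₁(A,X) + p·(1-q)·π₁(A,Y) + (1-p)·q·π₁(B,X) + (1-p)·(1-q)·π₁(B,Y)
= 0.9·0.4·3 + 0.9·0.6·5 + 0.1·0.4·3 + 0.1·0.6·6
= 4.26

E[P2] = 2.86 (similar calculation)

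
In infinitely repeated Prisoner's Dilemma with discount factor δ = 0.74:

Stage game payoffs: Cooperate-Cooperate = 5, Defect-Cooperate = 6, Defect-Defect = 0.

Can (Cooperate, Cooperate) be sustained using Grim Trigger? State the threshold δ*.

δ* = 0.1667; since δ = 0.74 ≥ 0.1667, cooperation can be sustained

Work:
For Grim Trigger:
Cooperate forever: 5/(1-δ)
Defect then punished: 6 + 0·δ/(1-δ)
Need: 5/(1-δ) ≥ 6 + 0·δ/(1-δ)
Solving: δ ≥ (T-R)/(T-P) = (6-5)/(6-0) = 0.1667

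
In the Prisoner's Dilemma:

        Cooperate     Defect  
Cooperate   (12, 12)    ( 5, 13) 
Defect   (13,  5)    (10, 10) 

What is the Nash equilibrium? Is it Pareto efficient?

(Defect, Defect) is NE; not Pareto efficient

Work:
Defect dominates Cooperate for both players:
If P2 cooperates: Defect (13) > Cooperate (12)
If P2 defects: Defect (10) > Cooperate (5)
NE: (Defect, Defect) with payoff (10, 10)
But (Cooperate, Cooperate) = (12, 12) Pareto dominates (10, 10)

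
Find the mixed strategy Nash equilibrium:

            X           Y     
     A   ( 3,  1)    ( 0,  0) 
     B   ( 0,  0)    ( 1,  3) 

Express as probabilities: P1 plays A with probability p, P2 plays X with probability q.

p = 0.75, q = 0.25

Work:
Find probabilities that make opponent indifferent:
P2 chooses q to make P1 indifferent between A and B
P1 chooses p to make P2 indifferent between X and Y
Mixed NE: P1 plays (A: 0.75, B: 0.25), P2 plays (X: 0.25, Y: 0.75)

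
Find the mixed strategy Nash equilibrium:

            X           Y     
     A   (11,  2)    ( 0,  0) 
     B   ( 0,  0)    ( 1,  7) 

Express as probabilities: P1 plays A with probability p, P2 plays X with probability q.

p = 0.7778, q = 0.0833

Work:
Find probabilities that make opponent indifferent:
P2 chooses q to make P1 indifferent between A and B
P1 chooses p to make P2 indifferent between X and Y
Mixed NE: P1 plays (A: 0.7778, B: 0.2222), P2 plays (X: 0.0833, Y: 0.9167)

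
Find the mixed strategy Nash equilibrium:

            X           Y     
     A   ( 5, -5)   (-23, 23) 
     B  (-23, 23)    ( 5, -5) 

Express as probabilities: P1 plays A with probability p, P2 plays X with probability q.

p = 0.5, q = 0.5

Work:
Find probabilities that make opponent indifferent:
P2 chooses q to make P1 indifferent between A and B
P1 chooses p to make P2 indifferent between X and Y
Mixed NE: P1 plays (A: 0.5, B: 0.5), P2 plays (X: 0.5, Y: 0.5)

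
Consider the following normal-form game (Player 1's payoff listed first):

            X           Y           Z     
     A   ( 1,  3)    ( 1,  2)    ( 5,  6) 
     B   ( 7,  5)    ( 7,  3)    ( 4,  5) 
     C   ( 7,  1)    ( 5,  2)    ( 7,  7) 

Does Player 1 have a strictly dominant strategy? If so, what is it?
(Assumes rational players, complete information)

No strictly dominant strategy exists for Player 1

Work:
A strategy strictly dominates another if it gives a strictly higher payoff against every opponent action. Compare each pair of P1's strategies column-by-column:
  A vs B: [1 vs 7, 1 vs 7, 5 vs 4] → A does not strictly dominate B (column X: 1 ≤ 7)
  A vs C: [1 vs 7, 1 vs 5, 5 vs 7] → A does not strictly dominate C (column X: 1 ≤ 7)
  B vs A: [7 vs 1, 7 vs 1, 4 vs 5] → B does not strictly dominate A (column Z: 4 ≤ 5)
  B vs C: [7 vs 7, 7 vs 5, 4 vs 7] → B does not strictly dominate C (column X: 7 ≤ 7)
  C vs A: [7 vs 1, 5 vs 1, 7 vs 5] → C strictly dominates A
  C vs B: [7 vs 7, 5 vs 7, 7 vs 4] → C does not strictly dominate B (column X: 7 ≤ 7)
No single strategy strictly dominates all others → no strictly dominant strategy.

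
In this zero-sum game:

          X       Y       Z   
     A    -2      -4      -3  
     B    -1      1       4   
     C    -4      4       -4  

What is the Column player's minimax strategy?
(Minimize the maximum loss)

Column should play X, value = -1

Work:
Column player minimizes Row's maximum payoff:
Column X: max payoff to Row = -1
Column Y: max payoff to Row = 4
Column Z: max payoff to Row = 4
Minimum is -1, achieved by column X.
Minimax strategy: X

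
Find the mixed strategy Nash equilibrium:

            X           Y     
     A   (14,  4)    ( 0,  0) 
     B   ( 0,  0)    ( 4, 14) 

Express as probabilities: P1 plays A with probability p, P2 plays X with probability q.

p = 0.7778, q = 0.2222

Work:
Find probabilities that make opponent indifferent:
P2 chooses q to make P1 indifferent between A and B
P1 chooses p to make P2 indifferent between X and Y
Mixed NE: P1 plays (A: 0.7778, B: 0.2222), P2 plays (X: 0.2222, Y: 0.7778)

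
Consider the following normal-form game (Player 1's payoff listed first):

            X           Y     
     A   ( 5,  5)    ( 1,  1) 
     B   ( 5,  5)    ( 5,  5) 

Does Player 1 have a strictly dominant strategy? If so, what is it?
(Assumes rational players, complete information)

No strictly dominant strategy exists for Player 1

Work:
A strategy strictly dominates another if it gives a strictly higher payoff against every opponent action. Compare each pair of P1's strategies column-by-column:
  A vs B: [5 vs 5, 1 vs 5] → A does not strictly dominate B (column X: 5 ≤ 5)
  B vs A: [5 vs 5, 5 vs 1] → B does not strictly dominate A (column X: 5 ≤ 5)
No single strategy strictly dominates all others → no strictly dominant strategy.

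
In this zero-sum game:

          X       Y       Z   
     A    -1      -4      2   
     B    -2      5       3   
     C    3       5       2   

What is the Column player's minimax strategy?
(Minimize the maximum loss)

Column should play X or Z (all achieve the minimum), value = 3

Work:
Column player minimizes Row's maximum payoff:
Column X: max payoff to Row = 3
Column Y: max payoff to Row = 5
Column Z: max payoff to Row = 3
Minimum is 3, achieved by columns X, Z (tied).
Each of X or Z is a minimax strategy.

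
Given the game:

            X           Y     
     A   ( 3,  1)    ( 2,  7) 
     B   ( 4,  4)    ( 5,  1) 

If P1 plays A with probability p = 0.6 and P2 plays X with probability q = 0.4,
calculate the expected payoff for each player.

E[P1] = 3.28, E[P2] = 3.64

Work:
E[P1] = p·q·π₁(A,X) + p·(1-q)·π₁(A,Y) + (1-p)·q·π₁(B,X) + (1-p)·(1-q)·π₁(B,Y)
= 0.6·0.4·3 + 0.6·0.6·2 + 0.4·0.4·4 + 0.4·0.6·5
= 3.28

E[P2] = 3.64 (similar calculation)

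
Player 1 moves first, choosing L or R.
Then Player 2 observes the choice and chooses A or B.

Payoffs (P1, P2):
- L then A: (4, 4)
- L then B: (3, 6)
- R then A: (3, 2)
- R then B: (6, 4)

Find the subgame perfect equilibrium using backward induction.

P1 plays R, P2 plays B after L and B after R; Payoff (6, 4)

Work:
Backward induction:
After L: P2 chooses B → P1 gets 3
After R: P2 chooses B → P1 gets 6
P1 chooses R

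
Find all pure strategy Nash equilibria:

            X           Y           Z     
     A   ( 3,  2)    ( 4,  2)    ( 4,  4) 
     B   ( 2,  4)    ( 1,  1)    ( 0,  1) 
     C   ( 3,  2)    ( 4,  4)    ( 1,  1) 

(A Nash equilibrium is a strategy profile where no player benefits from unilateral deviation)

Nash equilibrium: (A, Z), (C, Y)

Work:
Best responses:
  P1 vs X: payoffs [3, 2, 3] → best response A/C (payoff 3)
  P1 vs Y: payoffs [4, 1, 4] → best response A/C (payoff 4)
  P1 vs Z: payoffs [4, 0, 1] → best response A (payoff 4)
  P2 vs A: payoffs [2, 2, 4] → best response Z (payoff 4)
  P2 vs B: payoffs [4, 1, 1] → best response X (payoff 4)
  P2 vs C: payoffs [2, 4, 1] → best response Y (payoff 4)
Mutual best responses: (A,Z), (C,Y) → Nash equilibria.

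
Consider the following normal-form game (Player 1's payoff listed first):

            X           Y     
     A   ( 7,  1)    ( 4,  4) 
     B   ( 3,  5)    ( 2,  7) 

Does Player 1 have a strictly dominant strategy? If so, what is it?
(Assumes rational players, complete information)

Yes, Player 1's strictly dominant strategy is A

Work:
A strategy strictly dominates another if it gives a strictly higher payoff against every opponent action. Compare each pair of P1's strategies column-by-column:
  A vs B: [7 vs 3, 4 vs 2] → A strictly dominates B
  B vs A: [3 vs 7, 2 vs 4] → B does not strictly dominate A (column X: 3 ≤ 7)
A strictly dominates every other strategy → strictly dominant.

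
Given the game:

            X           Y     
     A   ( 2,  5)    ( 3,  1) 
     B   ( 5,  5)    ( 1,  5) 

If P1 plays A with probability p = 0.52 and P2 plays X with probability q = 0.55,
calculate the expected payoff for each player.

E[P1] = 2.81, E[P2] = 4.064

Work:
E[P1] = p·q·π₁(A,X) + p·(1-q)·π₁(A,Y) + (1-p)·q·π₁(B,X) + (1-p)·(1-q)·π₁(B,Y)
= 0.52·0.55·2 + 0.52·0.45·3 + 0.48·0.55·5 + 0.48·0.45·1
= 2.81

E[P2] = 4.064 (similar calculation)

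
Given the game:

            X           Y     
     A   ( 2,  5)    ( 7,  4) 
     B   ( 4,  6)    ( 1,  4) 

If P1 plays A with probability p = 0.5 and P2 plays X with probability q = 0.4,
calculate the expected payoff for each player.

E[P1] = 3.6, E[P2] = 4.6

Work:
E[P1] = p·q·π₁(A,X) + p·(1-q)·π₁(A,Y) + (1-p)·q·π₁(B,X) + (1-p)·(1-q)·π₁(B,Y)
= 0.5·0.4·2 + 0.5·0.6·7 + 0.5·0.4·4 + 0.5·0.6·1
= 3.6

E[P2] = 4.6 (similar calculation)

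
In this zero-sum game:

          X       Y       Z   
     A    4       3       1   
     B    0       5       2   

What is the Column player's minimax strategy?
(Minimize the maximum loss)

Column should play Z, value = 2

Work:
Column player minimizes Row's maximum payoff:
Column X: max payoff to Row = 4
Column Y: max payoff to Row = 5
Column Z: max payoff to Row = 2
Minimum is 2, achieved by column Z.
Minimax strategy: Z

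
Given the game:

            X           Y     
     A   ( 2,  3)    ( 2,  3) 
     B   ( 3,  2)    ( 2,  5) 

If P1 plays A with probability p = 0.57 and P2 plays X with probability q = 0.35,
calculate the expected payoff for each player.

E[P1] = 2.1505, E[P2] = 3.4085

Work:
E[P1] = p·q·π₁(A,X) + p·(1-q)·π₁(A,Y) + (1-p)·q·π₁(B,X) + (1-p)·(1-q)·π₁(B,Y)
= 0.57·0.35·2 + 0.57·0.65·2 + 0.43·0.35·3 + 0.43·0.65·2
= 2.1505

E[P2] = 3.4085 (similar calculation)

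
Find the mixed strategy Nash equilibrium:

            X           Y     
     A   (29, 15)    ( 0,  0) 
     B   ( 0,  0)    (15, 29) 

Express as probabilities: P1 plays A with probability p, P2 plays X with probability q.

p = 0.6591, q = 0.3409

Work:
Find probabilities that make opponent indifferent:
P2 chooses q to make P1 indifferent between A and B
P1 chooses p to make P2 indifferent between X and Y
Mixed NE: P1 plays (A: 0.6591, B: 0.3409), P2 plays (X: 0.3409, Y: 0.6591)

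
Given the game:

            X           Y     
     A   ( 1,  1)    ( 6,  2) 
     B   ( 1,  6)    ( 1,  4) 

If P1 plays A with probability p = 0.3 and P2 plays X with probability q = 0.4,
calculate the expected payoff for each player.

E[P1] = 1.9, E[P2] = 3.84

Work:
E[P1] = p·q·π₁(A,X) + p·(1-q)·π₁(A,Y) + (1-p)·q·π₁(B,X) + (1-p)·(1-q)·π₁(B,Y)
= 0.3·0.4·1 + 0.3·0.6·6 + 0.7·0.4·1 + 0.7·0.6·1
= 1.9

E[P2] = 3.84 (similar calculation)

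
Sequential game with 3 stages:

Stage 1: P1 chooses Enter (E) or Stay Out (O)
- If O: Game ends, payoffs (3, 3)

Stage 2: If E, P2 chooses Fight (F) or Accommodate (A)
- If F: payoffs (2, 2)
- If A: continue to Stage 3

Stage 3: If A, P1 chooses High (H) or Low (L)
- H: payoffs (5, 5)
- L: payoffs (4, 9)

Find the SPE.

SPE: (E, A, H); Outcome (5, 5)

Work:
Stage 3: P1 chooses H (5 vs 4)
Stage 2: P2: F->2, A->5 (anticipating H). Choose A
Stage 1: P1: O->3, E->5 (anticipating A, H). Choose E
SPE path: E -> A -> H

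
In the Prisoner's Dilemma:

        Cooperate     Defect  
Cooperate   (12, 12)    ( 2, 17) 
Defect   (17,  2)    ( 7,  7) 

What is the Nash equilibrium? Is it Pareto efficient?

(Defect, Defect) is NE; not Pareto efficient

Work:
Defect dominates Cooperate for both players:
If P2 cooperates: Defect (17) > Cooperate (12)
If P2 defects: Defect (7) > Cooperate (2)
NE: (Defect, Defect) with payoff (7, 7)
But (Cooperate, Cooperate) = (12, 12) Pareto dominates (7, 7)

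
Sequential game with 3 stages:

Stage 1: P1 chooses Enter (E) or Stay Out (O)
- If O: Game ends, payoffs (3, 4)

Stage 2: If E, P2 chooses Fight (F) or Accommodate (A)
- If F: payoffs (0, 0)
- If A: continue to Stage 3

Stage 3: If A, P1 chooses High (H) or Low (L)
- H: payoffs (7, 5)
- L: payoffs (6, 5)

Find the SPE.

SPE: (E, A, H); Outcome (7, 5)

Work:
Stage 3: P1 chooses H (7 vs 6)
Stage 2: P2: F->0, A->5 (anticipating H). Choose A
Stage 1: P1: O->3, E->7 (anticipating A, H). Choose E
SPE path: E -> A -> H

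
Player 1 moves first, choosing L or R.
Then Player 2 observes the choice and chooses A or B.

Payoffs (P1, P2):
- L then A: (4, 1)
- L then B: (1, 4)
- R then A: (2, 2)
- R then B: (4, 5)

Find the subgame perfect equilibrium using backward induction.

P1 plays R, P2 plays B after L and B after R; Payoff (4, 5)

Work:
Backward induction:
After L: P2 chooses B → P1 gets 1
After R: P2 chooses B → P1 gets 4
P1 chooses R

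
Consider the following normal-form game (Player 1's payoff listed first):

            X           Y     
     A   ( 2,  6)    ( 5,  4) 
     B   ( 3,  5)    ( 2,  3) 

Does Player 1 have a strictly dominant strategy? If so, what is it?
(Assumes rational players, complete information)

No strictly dominant strategy exists for Player 1

Work:
A strategy strictly dominates another if it gives a strictly higher payoff against every opponent action. Compare each pair of P1's strategies column-by-column:
  A vs B: [2 vs 3, 5 vs 2] → A does not strictly dominate B (column X: 2 ≤ 3)
  B vs A: [3 vs 2, 2 vs 5] → B does not strictly dominate A (column Y: 2 ≤ 5)
No single strategy strictly dominates all others → no strictly dominant strategy.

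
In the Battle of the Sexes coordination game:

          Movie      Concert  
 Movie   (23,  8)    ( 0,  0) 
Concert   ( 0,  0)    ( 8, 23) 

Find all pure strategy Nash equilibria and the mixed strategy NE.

Pure NE: (Movie, Movie) and (Concert, Concert); Mixed NE: p = 0.7419, q = 0.2581

Work:
Check pure NE:
(Movie, Movie): (23, 8) - no unilateral deviation beneficial
(Concert, Concert): (8, 23) - no unilateral deviation beneficial
Mixed NE: P1 plays Movie with p = 0.7419, P2 plays Movie with q = 0.2581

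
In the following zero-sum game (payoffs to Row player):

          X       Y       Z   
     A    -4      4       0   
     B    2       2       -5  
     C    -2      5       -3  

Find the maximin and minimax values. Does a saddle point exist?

Maximin = -3, Minimax = 0, Saddle: False

Work:
Row minimums: [-4, -5, -3] → maximin = -3
Column maximums: [2, 5, 0] → minimax = 0
No saddle point (maximin ≠ minimax). Mixed strategy needed.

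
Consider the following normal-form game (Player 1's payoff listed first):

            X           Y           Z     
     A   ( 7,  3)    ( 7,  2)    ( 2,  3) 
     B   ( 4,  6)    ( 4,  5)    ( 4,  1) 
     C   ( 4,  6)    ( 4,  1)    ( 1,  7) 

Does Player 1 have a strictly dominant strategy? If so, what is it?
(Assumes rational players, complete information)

No strictly dominant strategy exists for Player 1

Work:
A strategy strictly dominates another if it gives a strictly higher payoff against every opponent action. Compare each pair of P1's strategies column-by-column:
  A vs B: [7 vs 4, 7 vs 4, 2 vs 4] → A does not strictly dominate B (column Z: 2 ≤ 4)
  A vs C: [7 vs 4, 7 vs 4, 2 vs 1] → A strictly dominates C
  B vs A: [4 vs 7, 4 vs 7, 4 vs 2] → B does not strictly dominate A (column X: 4 ≤ 7)
  B vs C: [4 vs 4, 4 vs 4, 4 vs 1] → B does not strictly dominate C (column X: 4 ≤ 4)
  C vs A: [4 vs 7, 4 vs 7, 1 vs 2] → C does not strictly dominate A (column X: 4 ≤ 7)
  C vs B: [4 vs 4, 4 vs 4, 1 vs 4] → C does not strictly dominate B (column X: 4 ≤ 4)
No single strategy strictly dominates all others → no strictly dominant strategy.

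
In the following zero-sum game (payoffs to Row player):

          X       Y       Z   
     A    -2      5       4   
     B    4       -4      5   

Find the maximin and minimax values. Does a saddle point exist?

Maximin = -2, Minimax = 4, Saddle: False

Work:
Row minimums: [-2, -4] → maximin = -2
Column maximums: [4, 5, 5] → minimax = 4
No saddle point (maximin ≠ minimax). Mixed strategy needed.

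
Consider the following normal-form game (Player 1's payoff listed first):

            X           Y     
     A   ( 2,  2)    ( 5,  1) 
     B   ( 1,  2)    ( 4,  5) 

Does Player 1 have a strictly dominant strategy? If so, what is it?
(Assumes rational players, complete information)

Yes, Player 1's strictly dominant strategy is A

Work:
A strategy strictly dominates another if it gives a strictly higher payoff against every opponent action. Compare each pair of P1's strategies column-by-column:
  A vs B: [2 vs 1, 5 vs 4] → A strictly dominates B
  B vs A: [1 vs 2, 4 vs 5] → B does not strictly dominate A (column X: 1 ≤ 2)
A strictly dominates every other strategy → strictly dominant.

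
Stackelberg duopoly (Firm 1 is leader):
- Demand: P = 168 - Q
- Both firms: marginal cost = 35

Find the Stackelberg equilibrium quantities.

q₁* (leader) = 66.5, q₂* (follower) = 33.25

Work:
Follower's reaction: q₂ = (a - c - q₁)/2
Leader substitutes: π₁ = q₁·(a - q₁ - (a-c-q₁)/2 - c)
FOC: q₁* = (168 - 35)/2 = 66.50
Then: q₂* = (168 - 35 - 66.5)/2 = 33.25
Leader has first-mover advantage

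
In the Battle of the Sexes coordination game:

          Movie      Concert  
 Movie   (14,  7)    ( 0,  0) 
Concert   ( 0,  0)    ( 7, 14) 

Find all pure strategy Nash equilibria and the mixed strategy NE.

Pure NE: (Movie, Movie) and (Concert, Concert); Mixed NE: p = 0.6667, q = 0.3333

Work:
Check pure NE:
(Movie, Movie): (14, 7) - no unilateral deviation beneficial
(Concert, Concert): (7, 14) - no unilateral deviation beneficial
Mixed NE: P1 plays Movie with p = 0.6667, P2 plays Movie with q = 0.3333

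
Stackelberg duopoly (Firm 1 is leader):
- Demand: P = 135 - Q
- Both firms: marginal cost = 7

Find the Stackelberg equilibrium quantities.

q₁* (leader) = 64.0, q₂* (follower) = 32.0

Work:
Follower's reaction: q₂ = (a - c - q₁)/2
Leader substitutes: π₁ = q₁·(a - q₁ - (a-c-q₁)/2 - c)
FOC: q₁* = (135 - 7)/2 = 64.00
Then: q₂* = (135 - 7 - 64.0)/2 = 32.00
Leader has first-mover advantage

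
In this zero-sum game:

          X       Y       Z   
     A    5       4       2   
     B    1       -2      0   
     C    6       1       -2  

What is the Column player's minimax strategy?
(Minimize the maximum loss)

Column should play Z, value = 2

Work:
Column player minimizes Row's maximum payoff:
Column X: max payoff to Row = 6
Column Y: max payoff to Row = 4
Column Z: max payoff to Row = 2
Minimum is 2, achieved by column Z.
Minimax strategy: Z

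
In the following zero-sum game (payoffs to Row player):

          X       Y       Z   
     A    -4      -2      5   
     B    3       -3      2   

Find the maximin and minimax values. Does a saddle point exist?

Maximin = -3, Minimax = -2, Saddle: False

Work:
Row minimums: [-4, -3] → maximin = -3
Column maximums: [3, -2, 5] → minimax = -2
No saddle point (maximin ≠ minimax). Mixed strategy needed.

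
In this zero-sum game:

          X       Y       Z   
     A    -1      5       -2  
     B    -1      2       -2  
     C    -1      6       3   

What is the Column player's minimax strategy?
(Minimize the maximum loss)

Column should play X, value = -1

Work:
Column player minimizes Row's maximum payoff:
Column X: max payoff to Row = -1
Column Y: max payoff to Row = 6
Column Z: max payoff to Row = 3
Minimum is -1, achieved by column X.
Minimax strategy: X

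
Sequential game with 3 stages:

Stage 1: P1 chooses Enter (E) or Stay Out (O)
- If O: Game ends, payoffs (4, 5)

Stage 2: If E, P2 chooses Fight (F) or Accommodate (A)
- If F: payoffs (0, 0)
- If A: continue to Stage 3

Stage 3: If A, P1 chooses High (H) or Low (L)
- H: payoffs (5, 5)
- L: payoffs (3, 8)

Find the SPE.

SPE: (E, A, H); Outcome (5, 5)

Work:
Stage 3: P1 chooses H (5 vs 3)
Stage 2: P2: F->0, A->5 (anticipating H). Choose A
Stage 1: P1: O->4, E->5 (anticipating A, H). Choose E
SPE path: E -> A -> H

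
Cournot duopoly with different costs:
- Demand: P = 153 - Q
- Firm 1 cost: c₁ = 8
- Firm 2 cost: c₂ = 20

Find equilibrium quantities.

q₁* = 52.33, q₂* = 40.33

Work:
Reaction: q₁ = (153 - 8 - q₂)/2
Reaction: q₂ = (153 - 20 - q₁)/2
Solve simultaneously:
q₁* = (153 - 2×8 + 20)/3 = 52.33
q₂* = (153 - 2×20 + 8)/3 = 40.33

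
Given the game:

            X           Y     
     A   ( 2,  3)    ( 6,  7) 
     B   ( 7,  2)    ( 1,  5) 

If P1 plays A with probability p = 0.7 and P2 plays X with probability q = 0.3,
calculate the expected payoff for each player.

E[P1] = 4.2, E[P2] = 5.29

Work:
E[P1] = p·q·π₁(A,X) + p·(1-q)·π₁(A,Y) + (1-p)·q·π₁(B,X) + (1-p)·(1-q)·π₁(B,Y)
= 0.7·0.3·2 + 0.7·0.7·6 + 0.3·0.3·7 + 0.3·0.7·1
= 4.2

E[P2] = 5.29 (similar calculation)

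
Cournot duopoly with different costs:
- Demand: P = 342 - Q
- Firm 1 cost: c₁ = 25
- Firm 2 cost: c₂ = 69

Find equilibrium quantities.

q₁* = 120.33, q₂* = 76.33

Work:
Reaction: q₁ = (342 - 25 - q₂)/2
Reaction: q₂ = (342 - 69 - q₁)/2
Solve simultaneously:
q₁* = (342 - 2×25 + 69)/3 = 120.33
q₂* = (342 - 2×69 + 25)/3 = 76.33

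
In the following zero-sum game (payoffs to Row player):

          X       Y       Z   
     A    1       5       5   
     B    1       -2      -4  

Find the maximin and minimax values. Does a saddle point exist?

Maximin = 1, Minimax = 1, Saddle: True

Work:
Row minimums: [1, -4] → maximin = 1
Column maximums: [1, 5, 5] → minimax = 1
Saddle point exists! Game value = 1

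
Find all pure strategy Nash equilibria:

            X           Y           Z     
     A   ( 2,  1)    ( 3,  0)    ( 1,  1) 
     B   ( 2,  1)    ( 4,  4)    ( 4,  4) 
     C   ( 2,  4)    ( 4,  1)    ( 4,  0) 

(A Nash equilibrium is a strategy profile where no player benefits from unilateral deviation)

Nash equilibrium: (A, X), (B, Y), (B, Z), (C, X)

Work:
Best responses:
  P1 vs X: payoffs [2, 2, 2] → best response A/B/C (payoff 2)
  P1 vs Y: payoffs [3, 4, 4] → best response B/C (payoff 4)
  P1 vs Z: payoffs [1, 4, 4] → best response B/C (payoff 4)
  P2 vs A: payoffs [1, 0, 1] → best response X/Z (payoff 1)
  P2 vs B: payoffs [1, 4, 4] → best response Y/Z (payoff 4)
  P2 vs C: payoffs [4, 1, 0] → best response X (payoff 4)
Mutual best responses: (A,X), (B,Y), (B,Z), (C,X) → Nash equilibria.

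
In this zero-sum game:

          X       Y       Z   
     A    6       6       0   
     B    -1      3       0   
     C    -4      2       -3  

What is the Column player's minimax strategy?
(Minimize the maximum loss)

Column should play Z, value = 0

Work:
Column player minimizes Row's maximum payoff:
Column X: max payoff to Row = 6
Column Y: max payoff to Row = 6
Column Z: max payoff to Row = 0
Minimum is 0, achieved by column Z.
Minimax strategy: Z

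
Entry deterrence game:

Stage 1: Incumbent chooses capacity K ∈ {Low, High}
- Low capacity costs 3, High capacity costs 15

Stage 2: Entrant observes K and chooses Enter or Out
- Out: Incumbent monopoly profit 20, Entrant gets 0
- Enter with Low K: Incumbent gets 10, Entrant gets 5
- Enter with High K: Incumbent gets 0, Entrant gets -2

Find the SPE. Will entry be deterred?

SPE: (Low, Enter|Low, Out|High); Entry not deterred. Incumbent net profit = 7, Entrant gets 5

Work:
After Low K: Entrant enters (5 > 0)
After High K: Entrant stays out (-2 < 0)
Incumbent: Low → 10−3=7, High → 20−15=5
Incumbent chooses Low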